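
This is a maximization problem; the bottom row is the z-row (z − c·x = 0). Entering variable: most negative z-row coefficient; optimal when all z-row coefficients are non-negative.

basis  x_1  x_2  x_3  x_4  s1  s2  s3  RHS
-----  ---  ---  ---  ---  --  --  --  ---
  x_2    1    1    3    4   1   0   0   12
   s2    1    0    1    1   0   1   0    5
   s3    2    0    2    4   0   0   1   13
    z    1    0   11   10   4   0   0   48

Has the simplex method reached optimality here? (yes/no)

Every z-row coefficient is ≥ 0, so the tableau is optimal.

yes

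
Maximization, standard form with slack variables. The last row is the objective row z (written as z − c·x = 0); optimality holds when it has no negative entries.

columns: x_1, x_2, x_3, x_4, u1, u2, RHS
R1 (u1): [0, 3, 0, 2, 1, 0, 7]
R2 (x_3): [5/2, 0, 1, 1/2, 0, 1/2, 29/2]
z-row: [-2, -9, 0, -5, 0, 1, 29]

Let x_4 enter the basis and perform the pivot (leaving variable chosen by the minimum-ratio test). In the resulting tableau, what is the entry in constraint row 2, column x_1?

5/2

Ratio test on column x_4 — row 1: 7/2 = 7/2; row 2: (29/2)/(1/2) = 29. Minimum is 7/2 at row 1 (u1 leaves); pivot element 2.
Divide row 1 by 2; eliminate column x_4 from the other rows.
Row 2 update in column x_1: 5/2 − (1/2)·0 = 5/2.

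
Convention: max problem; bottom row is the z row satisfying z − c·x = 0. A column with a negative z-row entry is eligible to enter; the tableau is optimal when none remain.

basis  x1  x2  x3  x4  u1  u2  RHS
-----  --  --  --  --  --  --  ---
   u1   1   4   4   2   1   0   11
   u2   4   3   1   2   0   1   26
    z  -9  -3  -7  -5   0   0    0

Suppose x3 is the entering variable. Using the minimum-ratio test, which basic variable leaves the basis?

u1

Column x3 entries and ratios — u1: 11/4 = 11/4; u2: 26/1 = 26.
Smallest ratio is 11/4 in the row of u1, so u1 leaves.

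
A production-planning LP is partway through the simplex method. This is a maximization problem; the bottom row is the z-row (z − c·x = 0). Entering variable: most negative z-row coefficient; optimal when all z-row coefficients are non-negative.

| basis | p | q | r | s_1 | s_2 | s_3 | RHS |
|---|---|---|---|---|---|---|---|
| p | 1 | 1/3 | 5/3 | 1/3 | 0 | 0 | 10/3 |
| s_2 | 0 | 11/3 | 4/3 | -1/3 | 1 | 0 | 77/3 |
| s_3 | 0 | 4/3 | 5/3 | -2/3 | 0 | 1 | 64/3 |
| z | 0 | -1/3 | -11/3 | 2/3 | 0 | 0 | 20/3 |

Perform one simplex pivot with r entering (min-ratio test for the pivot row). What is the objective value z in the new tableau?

Ratio test on column r — row 1: (10/3)/(5/3) = 2; row 2: (77/3)/(4/3) = 77/4; row 3: (64/3)/(5/3) = 64/5. Minimum is 2 at row 1 (p leaves); pivot element 5/3.
Pivot on row 1; the z-row RHS becomes 20/3 − (-11/3)·2 = 14.

14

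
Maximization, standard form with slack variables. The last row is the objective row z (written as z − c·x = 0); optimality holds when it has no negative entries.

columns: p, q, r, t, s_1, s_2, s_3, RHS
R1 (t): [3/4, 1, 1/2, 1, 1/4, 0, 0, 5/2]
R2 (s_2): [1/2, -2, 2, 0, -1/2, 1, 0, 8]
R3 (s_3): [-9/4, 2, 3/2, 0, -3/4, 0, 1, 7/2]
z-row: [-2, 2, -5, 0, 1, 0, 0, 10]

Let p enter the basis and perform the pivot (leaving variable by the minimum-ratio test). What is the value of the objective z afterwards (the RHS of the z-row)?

Ratio test on column p — row 1: (5/2)/(3/4) = 10/3; row 2: 8/(1/2) = 16; row 3: entry -9/4 ≤ 0. Minimum is 10/3 at row 1 (t leaves); pivot element 3/4.
Pivot on row 1; the z-row RHS becomes 10 − (-2)·(10/3) = 50/3.

50/3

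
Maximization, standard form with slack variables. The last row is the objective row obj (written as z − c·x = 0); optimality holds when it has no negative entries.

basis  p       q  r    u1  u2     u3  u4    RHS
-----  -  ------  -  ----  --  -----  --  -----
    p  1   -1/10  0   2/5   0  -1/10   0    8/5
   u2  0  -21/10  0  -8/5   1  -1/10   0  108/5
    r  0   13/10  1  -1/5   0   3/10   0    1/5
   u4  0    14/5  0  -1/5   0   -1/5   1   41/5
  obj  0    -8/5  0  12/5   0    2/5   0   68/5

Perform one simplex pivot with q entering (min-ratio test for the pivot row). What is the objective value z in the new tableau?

180/13

Ratio test on column q — row 1: entry -1/10 ≤ 0; row 2: entry -21/10 ≤ 0; row 3: (1/5)/(13/10) = 2/13; row 4: (41/5)/(14/5) = 41/14. Minimum is 2/13 at row 3 (r leaves); pivot element 13/10.
Pivot on row 3; the obj-row RHS becomes 68/5 − (-8/5)·(2/13) = 180/13.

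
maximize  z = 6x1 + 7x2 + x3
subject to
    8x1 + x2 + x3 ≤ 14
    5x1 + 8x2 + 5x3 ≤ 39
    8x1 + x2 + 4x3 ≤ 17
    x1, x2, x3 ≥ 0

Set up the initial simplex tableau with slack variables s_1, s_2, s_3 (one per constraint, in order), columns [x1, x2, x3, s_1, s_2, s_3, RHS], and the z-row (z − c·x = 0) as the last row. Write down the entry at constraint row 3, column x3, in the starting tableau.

Constraint 3 has coefficient 4 on x3.

4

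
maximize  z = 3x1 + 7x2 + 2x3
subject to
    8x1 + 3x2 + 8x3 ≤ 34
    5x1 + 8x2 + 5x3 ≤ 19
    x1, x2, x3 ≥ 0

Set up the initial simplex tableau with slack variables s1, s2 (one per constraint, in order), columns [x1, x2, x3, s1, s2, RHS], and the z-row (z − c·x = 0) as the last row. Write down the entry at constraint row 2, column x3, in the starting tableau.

Constraint 2 has coefficient 5 on x3.

5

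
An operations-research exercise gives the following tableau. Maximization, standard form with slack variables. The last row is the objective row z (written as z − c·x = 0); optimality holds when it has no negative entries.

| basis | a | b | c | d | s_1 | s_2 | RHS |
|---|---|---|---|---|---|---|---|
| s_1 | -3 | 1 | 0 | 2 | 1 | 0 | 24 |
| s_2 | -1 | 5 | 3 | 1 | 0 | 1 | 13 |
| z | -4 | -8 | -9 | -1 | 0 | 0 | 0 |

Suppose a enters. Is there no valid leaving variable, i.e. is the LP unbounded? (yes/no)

Every constraint-row entry in column a is ≤ 0, so increasing a is unbounded.

yes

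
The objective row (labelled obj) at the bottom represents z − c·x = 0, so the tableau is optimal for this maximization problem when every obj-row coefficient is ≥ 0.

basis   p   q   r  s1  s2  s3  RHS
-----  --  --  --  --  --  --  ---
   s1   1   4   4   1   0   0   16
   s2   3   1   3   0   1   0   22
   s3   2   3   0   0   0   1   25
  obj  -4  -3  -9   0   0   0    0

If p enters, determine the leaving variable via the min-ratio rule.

Column p entries and ratios — s1: 16/1 = 16; s2: 22/3 = 22/3; s3: 25/2 = 25/2.
Smallest ratio is 22/3 in the row of s2, so s2 leaves.

s2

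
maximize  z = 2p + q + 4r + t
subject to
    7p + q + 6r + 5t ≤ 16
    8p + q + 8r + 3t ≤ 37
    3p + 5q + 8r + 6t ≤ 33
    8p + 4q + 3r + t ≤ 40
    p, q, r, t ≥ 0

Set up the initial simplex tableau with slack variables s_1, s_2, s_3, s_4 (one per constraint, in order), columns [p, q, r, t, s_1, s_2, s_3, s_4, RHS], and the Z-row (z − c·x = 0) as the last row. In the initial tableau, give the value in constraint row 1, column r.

6

Constraint 1 has coefficient 6 on r.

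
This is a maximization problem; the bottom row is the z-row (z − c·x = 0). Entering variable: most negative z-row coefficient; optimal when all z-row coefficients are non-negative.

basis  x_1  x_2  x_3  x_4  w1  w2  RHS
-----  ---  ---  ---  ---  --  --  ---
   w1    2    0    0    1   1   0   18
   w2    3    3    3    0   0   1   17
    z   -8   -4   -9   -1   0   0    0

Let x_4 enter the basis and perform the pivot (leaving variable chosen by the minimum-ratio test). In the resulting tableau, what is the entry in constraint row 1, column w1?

Ratio test on column x_4 — row 1: 18/1 = 18; row 2: entry 0 ≤ 0. Minimum is 18 at row 1 (w1 leaves); pivot element 1.
Divide row 1 by 1; eliminate column x_4 from the other rows.
In the new row 1, the w1 entry is the old entry divided by the pivot: 1/1 = 1.

1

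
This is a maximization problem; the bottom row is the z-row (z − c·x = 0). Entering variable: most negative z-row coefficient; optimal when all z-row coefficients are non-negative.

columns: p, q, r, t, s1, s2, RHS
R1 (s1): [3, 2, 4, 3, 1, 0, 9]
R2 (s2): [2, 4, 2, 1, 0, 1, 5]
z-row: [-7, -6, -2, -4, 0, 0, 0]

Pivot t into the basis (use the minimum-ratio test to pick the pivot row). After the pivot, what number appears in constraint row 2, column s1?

-1/3

Ratio test on column t — row 1: 9/3 = 3; row 2: 5/1 = 5. Minimum is 3 at row 1 (s1 leaves); pivot element 3.
Divide row 1 by 3; eliminate column t from the other rows.
Row 2 update in column s1: 0 − 1·(1/3) = -1/3.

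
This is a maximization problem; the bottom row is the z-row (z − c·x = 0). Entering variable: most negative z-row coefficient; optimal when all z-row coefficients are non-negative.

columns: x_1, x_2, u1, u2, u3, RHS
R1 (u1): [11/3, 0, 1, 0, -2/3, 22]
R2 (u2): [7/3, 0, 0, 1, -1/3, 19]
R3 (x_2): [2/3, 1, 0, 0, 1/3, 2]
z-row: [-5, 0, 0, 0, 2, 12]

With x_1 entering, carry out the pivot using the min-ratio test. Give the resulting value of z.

27

Ratio test on column x_1 — row 1: 22/(11/3) = 6; row 2: 19/(7/3) = 57/7; row 3: 2/(2/3) = 3. Minimum is 3 at row 3 (x_2 leaves); pivot element 2/3.
Pivot on row 3; the z-row RHS becomes 12 − (-5)·3 = 27.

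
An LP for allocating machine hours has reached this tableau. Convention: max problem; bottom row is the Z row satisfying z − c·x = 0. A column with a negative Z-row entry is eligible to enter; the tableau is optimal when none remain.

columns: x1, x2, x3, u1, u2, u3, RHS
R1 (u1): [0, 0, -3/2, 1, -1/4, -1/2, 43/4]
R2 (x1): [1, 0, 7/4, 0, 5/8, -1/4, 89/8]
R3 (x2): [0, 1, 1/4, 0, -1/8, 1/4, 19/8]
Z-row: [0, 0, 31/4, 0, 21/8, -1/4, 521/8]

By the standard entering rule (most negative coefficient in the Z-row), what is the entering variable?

Negative Z-row entries: u3: -1/4.
The most negative is -1/4 in column u3, so u3 enters.

u3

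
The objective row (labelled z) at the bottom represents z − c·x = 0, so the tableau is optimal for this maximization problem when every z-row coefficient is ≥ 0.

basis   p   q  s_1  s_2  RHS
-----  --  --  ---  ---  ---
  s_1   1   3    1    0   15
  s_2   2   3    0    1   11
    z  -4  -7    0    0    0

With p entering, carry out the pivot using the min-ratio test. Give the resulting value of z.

22

Ratio test on column p — row 1: 15/1 = 15; row 2: 11/2 = 11/2. Minimum is 11/2 at row 2 (s_2 leaves); pivot element 2.
Pivot on row 2; the z-row RHS becomes 0 − (-4)·(11/2) = 22.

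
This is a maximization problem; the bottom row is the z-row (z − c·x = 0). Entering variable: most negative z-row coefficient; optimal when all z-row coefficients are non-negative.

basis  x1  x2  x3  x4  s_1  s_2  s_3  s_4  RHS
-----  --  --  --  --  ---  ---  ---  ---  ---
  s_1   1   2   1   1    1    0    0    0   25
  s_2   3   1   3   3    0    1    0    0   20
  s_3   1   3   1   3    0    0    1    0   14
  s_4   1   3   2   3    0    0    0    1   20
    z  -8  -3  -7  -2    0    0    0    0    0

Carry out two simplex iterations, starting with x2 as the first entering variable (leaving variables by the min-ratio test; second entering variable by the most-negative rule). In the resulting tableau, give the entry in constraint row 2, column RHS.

Ratio test on column x2 — row 1: 25/2 = 25/2; row 2: 20/1 = 20; row 3: 14/3 = 14/3; row 4: 20/3 = 20/3. Minimum is 14/3 at row 3 (s_3 leaves); pivot element 3.
Divide row 3 by 3; eliminate column x2 from the other rows.
Second iteration: most negative z-row entry is -7 in column x1, so x1 enters.
Ratio test on column x1 — row 1: (47/3)/(1/3) = 47; row 2: (46/3)/(8/3) = 23/4; row 3: (14/3)/(1/3) = 14; row 4: entry 0 ≤ 0. Minimum is 23/4 at row 2 (s_2 leaves); pivot element 8/3.
Divide row 2 by 8/3; eliminate column x1 from the other rows.
After both pivots, the entry at constraint row 2, column RHS is 23/4.

23/4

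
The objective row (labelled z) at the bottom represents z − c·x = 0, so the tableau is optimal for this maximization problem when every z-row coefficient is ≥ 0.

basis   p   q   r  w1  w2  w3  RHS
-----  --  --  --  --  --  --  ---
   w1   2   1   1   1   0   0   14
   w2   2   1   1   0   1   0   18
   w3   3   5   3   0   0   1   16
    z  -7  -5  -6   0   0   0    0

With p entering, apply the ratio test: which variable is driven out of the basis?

w3

Column p entries and ratios — w1: 14/2 = 7; w2: 18/2 = 9; w3: 16/3 = 16/3.
Smallest ratio is 16/3 in the row of w3, so w3 leaves.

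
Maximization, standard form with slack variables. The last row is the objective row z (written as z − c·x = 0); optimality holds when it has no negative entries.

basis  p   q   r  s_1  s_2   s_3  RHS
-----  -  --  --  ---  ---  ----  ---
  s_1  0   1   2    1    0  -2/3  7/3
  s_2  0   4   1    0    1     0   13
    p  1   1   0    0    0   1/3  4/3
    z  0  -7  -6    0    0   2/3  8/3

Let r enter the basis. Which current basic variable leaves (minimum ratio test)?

Column r entries and ratios — s_1: (7/3)/2 = 7/6; s_2: 13/1 = 13; p: 0 ≤ 0, skip.
Smallest ratio is 7/6 in the row of s_1, so s_1 leaves.

s_1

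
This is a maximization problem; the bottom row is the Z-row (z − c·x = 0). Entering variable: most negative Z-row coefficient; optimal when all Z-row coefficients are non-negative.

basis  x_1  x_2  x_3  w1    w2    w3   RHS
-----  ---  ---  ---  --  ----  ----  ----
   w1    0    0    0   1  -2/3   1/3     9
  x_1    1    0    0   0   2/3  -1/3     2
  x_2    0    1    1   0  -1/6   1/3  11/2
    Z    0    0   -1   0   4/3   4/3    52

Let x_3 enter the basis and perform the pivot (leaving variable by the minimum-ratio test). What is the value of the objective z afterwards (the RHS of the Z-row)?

Ratio test on column x_3 — row 1: entry 0 ≤ 0; row 2: entry 0 ≤ 0; row 3: (11/2)/1 = 11/2. Minimum is 11/2 at row 3 (x_2 leaves); pivot element 1.
Pivot on row 3; the Z-row RHS becomes 52 − (-1)·(11/2) = 115/2.

115/2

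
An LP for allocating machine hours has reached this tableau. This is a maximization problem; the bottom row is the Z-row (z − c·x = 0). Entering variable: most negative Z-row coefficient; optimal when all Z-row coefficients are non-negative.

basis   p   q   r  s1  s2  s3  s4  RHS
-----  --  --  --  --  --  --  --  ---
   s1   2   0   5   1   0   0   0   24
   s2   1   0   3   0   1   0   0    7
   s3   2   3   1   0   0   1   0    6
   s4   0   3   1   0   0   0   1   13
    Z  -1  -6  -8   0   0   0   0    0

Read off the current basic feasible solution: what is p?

p is not in the basis, so in the current basic feasible solution p = 0.

0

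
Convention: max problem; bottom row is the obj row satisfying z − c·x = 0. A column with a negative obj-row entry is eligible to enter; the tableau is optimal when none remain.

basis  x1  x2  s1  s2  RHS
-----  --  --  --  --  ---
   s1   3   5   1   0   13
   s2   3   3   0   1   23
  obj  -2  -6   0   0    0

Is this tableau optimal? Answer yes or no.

The obj-row has a negative entry -6 in column x2, so it is not optimal.

no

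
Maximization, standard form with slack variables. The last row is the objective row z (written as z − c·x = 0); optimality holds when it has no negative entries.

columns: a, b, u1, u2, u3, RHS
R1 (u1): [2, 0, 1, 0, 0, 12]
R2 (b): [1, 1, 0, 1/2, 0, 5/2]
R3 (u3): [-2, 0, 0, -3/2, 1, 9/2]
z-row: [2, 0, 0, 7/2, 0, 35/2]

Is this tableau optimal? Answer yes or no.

Every z-row coefficient is ≥ 0, so the tableau is optimal.

yes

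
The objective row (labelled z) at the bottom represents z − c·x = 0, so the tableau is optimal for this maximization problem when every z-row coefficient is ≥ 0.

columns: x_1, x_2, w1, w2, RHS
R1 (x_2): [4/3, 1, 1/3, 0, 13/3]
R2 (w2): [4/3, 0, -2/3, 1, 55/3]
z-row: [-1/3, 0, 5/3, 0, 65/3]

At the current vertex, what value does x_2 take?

x_2 is basic (row 1); its value is the RHS of that row, 13/3.

13/3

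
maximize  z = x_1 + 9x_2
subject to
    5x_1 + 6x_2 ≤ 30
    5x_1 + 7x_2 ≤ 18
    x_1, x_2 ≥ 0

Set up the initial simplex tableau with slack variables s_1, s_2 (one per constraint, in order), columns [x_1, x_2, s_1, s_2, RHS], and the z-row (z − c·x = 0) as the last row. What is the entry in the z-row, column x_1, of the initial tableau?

The z-row carries the negated objective coefficients: the x_1 entry is -1.

-1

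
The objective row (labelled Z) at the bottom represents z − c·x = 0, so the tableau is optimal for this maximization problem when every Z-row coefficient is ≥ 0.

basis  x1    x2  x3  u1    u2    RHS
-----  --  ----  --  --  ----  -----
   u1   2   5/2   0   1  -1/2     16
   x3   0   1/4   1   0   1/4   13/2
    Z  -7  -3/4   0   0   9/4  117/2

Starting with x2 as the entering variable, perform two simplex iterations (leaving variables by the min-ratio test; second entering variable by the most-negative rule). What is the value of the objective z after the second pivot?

229/2

Ratio test on column x2 — row 1: 16/(5/2) = 32/5; row 2: (13/2)/(1/4) = 26. Minimum is 32/5 at row 1 (u1 leaves); pivot element 5/2.
Pivot on row 1; the Z-row RHS becomes 117/2 − (-3/4)·(32/5) = 633/10.
Next entering variable (most negative Z-row entry -32/5): x1.
Ratio test on column x1 — row 1: (32/5)/(4/5) = 8; row 2: entry -1/5 ≤ 0. Minimum is 8 at row 1 (x2 leaves); pivot element 4/5.
After the second pivot the Z-row RHS is 633/10 − (-32/5)·8 = 229/2.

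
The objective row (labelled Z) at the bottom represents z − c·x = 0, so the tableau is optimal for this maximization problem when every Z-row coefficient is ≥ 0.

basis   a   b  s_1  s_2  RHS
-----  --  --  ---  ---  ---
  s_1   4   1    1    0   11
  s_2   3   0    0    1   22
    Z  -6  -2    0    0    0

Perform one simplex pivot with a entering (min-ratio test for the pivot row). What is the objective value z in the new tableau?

33/2

Ratio test on column a — row 1: 11/4 = 11/4; row 2: 22/3 = 22/3. Minimum is 11/4 at row 1 (s_1 leaves); pivot element 4.
Pivot on row 1; the Z-row RHS becomes 0 − (-6)·(11/4) = 33/2.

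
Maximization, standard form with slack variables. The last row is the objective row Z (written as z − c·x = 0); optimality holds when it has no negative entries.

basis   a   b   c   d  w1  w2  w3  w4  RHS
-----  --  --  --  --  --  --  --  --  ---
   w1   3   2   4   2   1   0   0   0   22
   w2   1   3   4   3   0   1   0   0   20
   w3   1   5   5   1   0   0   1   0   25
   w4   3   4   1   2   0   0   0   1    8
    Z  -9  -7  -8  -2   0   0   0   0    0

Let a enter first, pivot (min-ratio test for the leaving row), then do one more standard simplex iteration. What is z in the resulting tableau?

Ratio test on column a — row 1: 22/3 = 22/3; row 2: 20/1 = 20; row 3: 25/1 = 25; row 4: 8/3 = 8/3. Minimum is 8/3 at row 4 (w4 leaves); pivot element 3.
Pivot on row 4; the Z-row RHS becomes 0 − (-9)·(8/3) = 24.
Next entering variable (most negative Z-row entry -5): c.
Ratio test on column c — row 1: 14/3 = 14/3; row 2: (52/3)/(11/3) = 52/11; row 3: (67/3)/(14/3) = 67/14; row 4: (8/3)/(1/3) = 8. Minimum is 14/3 at row 1 (w1 leaves); pivot element 3.
After the second pivot the Z-row RHS is 24 − (-5)·(14/3) = 142/3.

142/3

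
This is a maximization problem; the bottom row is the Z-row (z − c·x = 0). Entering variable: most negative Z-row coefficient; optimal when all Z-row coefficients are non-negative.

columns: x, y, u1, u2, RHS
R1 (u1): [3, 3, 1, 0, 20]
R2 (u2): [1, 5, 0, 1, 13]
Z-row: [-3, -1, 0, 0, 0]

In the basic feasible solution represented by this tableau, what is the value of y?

0

y is not in the basis, so in the current basic feasible solution y = 0.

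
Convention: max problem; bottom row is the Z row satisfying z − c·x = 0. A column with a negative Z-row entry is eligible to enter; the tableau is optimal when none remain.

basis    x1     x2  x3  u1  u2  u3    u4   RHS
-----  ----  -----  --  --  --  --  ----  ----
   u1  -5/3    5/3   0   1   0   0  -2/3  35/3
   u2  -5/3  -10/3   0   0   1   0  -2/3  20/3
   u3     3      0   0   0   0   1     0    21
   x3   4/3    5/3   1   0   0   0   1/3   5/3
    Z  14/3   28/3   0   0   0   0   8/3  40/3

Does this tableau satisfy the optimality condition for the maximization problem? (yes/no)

Every Z-row coefficient is ≥ 0, so the tableau is optimal.

yes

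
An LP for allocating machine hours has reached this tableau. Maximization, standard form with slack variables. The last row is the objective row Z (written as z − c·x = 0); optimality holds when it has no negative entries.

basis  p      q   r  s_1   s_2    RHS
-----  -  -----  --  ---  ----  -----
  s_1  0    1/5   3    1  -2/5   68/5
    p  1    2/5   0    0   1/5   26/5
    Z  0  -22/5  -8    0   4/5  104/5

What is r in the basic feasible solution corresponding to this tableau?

0

r is not in the basis, so in the current basic feasible solution r = 0.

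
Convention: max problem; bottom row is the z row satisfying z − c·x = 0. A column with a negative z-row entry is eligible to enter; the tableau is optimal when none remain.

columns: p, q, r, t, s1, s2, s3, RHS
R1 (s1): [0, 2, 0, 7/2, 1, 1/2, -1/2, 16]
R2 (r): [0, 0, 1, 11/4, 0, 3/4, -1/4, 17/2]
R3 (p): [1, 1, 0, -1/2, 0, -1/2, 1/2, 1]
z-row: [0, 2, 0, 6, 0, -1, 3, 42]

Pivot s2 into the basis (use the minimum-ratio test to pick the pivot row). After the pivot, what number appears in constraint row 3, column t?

Ratio test on column s2 — row 1: 16/(1/2) = 32; row 2: (17/2)/(3/4) = 34/3; row 3: entry -1/2 ≤ 0. Minimum is 34/3 at row 2 (r leaves); pivot element 3/4.
Divide row 2 by 3/4; eliminate column s2 from the other rows.
Row 3 update in column t: -1/2 − (-1/2)·(11/3) = 4/3.

4/3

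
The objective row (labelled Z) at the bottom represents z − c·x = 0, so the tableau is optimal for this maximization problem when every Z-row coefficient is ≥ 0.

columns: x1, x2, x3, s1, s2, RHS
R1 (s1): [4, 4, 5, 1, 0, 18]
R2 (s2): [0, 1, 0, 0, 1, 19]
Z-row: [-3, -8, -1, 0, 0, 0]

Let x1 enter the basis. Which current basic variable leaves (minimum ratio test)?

s1

Column x1 entries and ratios — s1: 18/4 = 9/2; s2: 0 ≤ 0, skip.
Smallest ratio is 9/2 in the row of s1, so s1 leaves.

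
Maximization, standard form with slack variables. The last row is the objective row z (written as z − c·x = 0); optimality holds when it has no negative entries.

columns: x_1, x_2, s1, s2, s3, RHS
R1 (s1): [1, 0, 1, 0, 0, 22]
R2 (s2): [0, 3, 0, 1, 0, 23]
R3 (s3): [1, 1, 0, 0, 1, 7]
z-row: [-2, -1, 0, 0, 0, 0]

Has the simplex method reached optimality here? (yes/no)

The z-row has a negative entry -2 in column x_1, so it is not optimal.

no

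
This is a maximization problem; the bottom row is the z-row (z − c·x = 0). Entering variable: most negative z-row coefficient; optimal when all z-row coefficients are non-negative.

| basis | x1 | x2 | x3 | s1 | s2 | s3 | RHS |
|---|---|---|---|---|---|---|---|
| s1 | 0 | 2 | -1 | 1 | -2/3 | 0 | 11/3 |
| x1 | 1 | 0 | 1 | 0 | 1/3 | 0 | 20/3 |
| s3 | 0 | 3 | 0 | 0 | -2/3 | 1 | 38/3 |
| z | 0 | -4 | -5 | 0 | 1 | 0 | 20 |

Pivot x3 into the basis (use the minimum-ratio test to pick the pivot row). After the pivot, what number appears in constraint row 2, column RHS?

Ratio test on column x3 — row 1: entry -1 ≤ 0; row 2: (20/3)/1 = 20/3; row 3: entry 0 ≤ 0. Minimum is 20/3 at row 2 (x1 leaves); pivot element 1.
Divide row 2 by 1; eliminate column x3 from the other rows.
In the new row 2, the RHS entry is the old entry divided by the pivot: (20/3)/1 = 20/3.

20/3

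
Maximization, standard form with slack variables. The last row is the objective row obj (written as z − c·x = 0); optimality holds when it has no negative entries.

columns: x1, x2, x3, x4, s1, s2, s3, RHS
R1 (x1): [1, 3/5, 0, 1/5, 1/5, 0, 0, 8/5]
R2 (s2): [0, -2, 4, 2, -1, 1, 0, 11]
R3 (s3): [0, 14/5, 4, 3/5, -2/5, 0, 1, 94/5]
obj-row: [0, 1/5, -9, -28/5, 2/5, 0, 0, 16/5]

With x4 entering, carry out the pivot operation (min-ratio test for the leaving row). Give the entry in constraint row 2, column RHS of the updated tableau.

11/2

Ratio test on column x4 — row 1: (8/5)/(1/5) = 8; row 2: 11/2 = 11/2; row 3: (94/5)/(3/5) = 94/3. Minimum is 11/2 at row 2 (s2 leaves); pivot element 2.
Divide row 2 by 2; eliminate column x4 from the other rows.
In the new row 2, the RHS entry is the old entry divided by the pivot: 11/2 = 11/2.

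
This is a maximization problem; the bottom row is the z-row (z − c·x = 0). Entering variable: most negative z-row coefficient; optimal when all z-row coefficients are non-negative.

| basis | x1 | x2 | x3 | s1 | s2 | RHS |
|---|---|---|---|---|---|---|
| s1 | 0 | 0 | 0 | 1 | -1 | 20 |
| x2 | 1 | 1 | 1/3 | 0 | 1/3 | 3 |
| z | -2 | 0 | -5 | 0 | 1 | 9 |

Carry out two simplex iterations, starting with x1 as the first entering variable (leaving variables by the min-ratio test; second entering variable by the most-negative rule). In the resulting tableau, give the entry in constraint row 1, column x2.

0

Ratio test on column x1 — row 1: entry 0 ≤ 0; row 2: 3/1 = 3. Minimum is 3 at row 2 (x2 leaves); pivot element 1.
Divide row 2 by 1; eliminate column x1 from the other rows.
Second iteration: most negative z-row entry is -13/3 in column x3, so x3 enters.
Ratio test on column x3 — row 1: entry 0 ≤ 0; row 2: 3/(1/3) = 9. Minimum is 9 at row 2 (x1 leaves); pivot element 1/3.
Divide row 2 by 1/3; eliminate column x3 from the other rows.
After both pivots, the entry at constraint row 1, column x2 is 0.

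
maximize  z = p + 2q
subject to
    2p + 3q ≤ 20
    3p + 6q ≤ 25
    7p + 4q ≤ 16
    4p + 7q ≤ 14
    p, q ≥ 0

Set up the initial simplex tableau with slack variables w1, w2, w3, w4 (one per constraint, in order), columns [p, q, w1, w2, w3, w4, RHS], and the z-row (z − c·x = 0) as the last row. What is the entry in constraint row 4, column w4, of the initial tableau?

1

Slack w4 belongs to constraint 4; its column is the unit vector e_4, so the entry in row 4 is 1.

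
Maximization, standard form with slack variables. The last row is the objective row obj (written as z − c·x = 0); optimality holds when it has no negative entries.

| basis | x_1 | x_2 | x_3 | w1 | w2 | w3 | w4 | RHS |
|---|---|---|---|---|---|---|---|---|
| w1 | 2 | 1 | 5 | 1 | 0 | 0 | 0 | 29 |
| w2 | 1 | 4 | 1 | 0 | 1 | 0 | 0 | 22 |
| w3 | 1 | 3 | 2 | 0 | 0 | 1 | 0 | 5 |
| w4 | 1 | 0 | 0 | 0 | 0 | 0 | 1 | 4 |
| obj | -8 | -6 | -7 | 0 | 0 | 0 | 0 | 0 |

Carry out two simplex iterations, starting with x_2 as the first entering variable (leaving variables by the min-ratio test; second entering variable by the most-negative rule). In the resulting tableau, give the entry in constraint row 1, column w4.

Ratio test on column x_2 — row 1: 29/1 = 29; row 2: 22/4 = 11/2; row 3: 5/3 = 5/3; row 4: entry 0 ≤ 0. Minimum is 5/3 at row 3 (w3 leaves); pivot element 3.
Divide row 3 by 3; eliminate column x_2 from the other rows.
Second iteration: most negative obj-row entry is -6 in column x_1, so x_1 enters.
Ratio test on column x_1 — row 1: (82/3)/(5/3) = 82/5; row 2: entry -1/3 ≤ 0; row 3: (5/3)/(1/3) = 5; row 4: 4/1 = 4. Minimum is 4 at row 4 (w4 leaves); pivot element 1.
Divide row 4 by 1; eliminate column x_1 from the other rows.
After both pivots, the entry at constraint row 1, column w4 is -5/3.

-5/3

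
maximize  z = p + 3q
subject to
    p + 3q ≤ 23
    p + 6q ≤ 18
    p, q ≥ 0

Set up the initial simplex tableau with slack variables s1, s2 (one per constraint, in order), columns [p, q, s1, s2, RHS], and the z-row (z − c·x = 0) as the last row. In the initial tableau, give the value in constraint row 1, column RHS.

The RHS of constraint 1 is b_1 = 23.

23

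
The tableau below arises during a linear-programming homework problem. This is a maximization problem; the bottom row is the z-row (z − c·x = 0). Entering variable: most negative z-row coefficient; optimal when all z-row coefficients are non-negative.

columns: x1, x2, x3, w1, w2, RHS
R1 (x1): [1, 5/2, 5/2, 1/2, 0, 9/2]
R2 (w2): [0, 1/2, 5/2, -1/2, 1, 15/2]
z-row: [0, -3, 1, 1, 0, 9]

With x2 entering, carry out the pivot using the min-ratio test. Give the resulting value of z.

Ratio test on column x2 — row 1: (9/2)/(5/2) = 9/5; row 2: (15/2)/(1/2) = 15. Minimum is 9/5 at row 1 (x1 leaves); pivot element 5/2.
Pivot on row 1; the z-row RHS becomes 9 − (-3)·(9/5) = 72/5.

72/5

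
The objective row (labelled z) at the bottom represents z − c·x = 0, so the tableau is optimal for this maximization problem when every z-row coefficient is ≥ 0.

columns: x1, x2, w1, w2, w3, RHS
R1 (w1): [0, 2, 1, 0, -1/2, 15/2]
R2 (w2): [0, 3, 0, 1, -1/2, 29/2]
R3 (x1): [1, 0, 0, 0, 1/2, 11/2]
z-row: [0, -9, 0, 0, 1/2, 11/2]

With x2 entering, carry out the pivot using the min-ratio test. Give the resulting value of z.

Ratio test on column x2 — row 1: (15/2)/2 = 15/4; row 2: (29/2)/3 = 29/6; row 3: entry 0 ≤ 0. Minimum is 15/4 at row 1 (w1 leaves); pivot element 2.
Pivot on row 1; the z-row RHS becomes 11/2 − (-9)·(15/4) = 157/4.

157/4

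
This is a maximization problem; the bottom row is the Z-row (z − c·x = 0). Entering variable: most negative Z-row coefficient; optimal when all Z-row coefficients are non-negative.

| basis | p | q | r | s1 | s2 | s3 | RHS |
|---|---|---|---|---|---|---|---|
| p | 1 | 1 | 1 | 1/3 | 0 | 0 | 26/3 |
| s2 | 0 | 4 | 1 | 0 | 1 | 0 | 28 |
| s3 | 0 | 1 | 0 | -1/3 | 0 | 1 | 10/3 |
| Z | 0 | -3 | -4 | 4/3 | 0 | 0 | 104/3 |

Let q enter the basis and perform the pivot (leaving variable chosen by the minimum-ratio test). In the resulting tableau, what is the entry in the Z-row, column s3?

Ratio test on column q — row 1: (26/3)/1 = 26/3; row 2: 28/4 = 7; row 3: (10/3)/1 = 10/3. Minimum is 10/3 at row 3 (s3 leaves); pivot element 1.
Divide row 3 by 1; eliminate column q from the other rows.
Z-row update in column s3: 0 − (-3)·1 = 3.

3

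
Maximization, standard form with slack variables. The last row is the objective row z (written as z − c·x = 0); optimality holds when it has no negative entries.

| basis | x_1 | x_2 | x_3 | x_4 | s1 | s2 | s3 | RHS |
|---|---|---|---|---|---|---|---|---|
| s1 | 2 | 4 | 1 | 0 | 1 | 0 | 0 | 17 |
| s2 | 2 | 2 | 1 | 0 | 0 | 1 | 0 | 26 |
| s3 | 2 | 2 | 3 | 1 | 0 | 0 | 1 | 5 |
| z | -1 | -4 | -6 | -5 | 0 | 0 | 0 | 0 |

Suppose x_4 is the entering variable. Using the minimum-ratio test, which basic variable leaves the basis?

s3

Column x_4 entries and ratios — s1: 0 ≤ 0, skip; s2: 0 ≤ 0, skip; s3: 5/1 = 5.
Smallest ratio is 5 in the row of s3, so s3 leaves.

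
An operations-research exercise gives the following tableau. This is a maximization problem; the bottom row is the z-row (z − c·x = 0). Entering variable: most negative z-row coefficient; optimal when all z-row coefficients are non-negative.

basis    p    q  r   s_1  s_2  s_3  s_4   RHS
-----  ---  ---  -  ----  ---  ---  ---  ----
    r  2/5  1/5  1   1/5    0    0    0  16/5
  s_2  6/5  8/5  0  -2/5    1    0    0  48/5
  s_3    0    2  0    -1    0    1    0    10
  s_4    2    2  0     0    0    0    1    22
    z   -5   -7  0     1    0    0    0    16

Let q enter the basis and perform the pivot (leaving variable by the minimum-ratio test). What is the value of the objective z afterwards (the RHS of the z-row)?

Ratio test on column q — row 1: (16/5)/(1/5) = 16; row 2: (48/5)/(8/5) = 6; row 3: 10/2 = 5; row 4: 22/2 = 11. Minimum is 5 at row 3 (s_3 leaves); pivot element 2.
Pivot on row 3; the z-row RHS becomes 16 − (-7)·5 = 51.

51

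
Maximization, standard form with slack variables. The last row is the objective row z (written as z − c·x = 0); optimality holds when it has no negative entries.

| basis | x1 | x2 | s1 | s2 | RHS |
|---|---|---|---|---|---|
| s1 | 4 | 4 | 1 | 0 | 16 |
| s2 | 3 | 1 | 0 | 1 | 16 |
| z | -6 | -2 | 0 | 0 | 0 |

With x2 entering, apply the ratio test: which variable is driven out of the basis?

Column x2 entries and ratios — s1: 16/4 = 4; s2: 16/1 = 16.
Smallest ratio is 4 in the row of s1, so s1 leaves.

s1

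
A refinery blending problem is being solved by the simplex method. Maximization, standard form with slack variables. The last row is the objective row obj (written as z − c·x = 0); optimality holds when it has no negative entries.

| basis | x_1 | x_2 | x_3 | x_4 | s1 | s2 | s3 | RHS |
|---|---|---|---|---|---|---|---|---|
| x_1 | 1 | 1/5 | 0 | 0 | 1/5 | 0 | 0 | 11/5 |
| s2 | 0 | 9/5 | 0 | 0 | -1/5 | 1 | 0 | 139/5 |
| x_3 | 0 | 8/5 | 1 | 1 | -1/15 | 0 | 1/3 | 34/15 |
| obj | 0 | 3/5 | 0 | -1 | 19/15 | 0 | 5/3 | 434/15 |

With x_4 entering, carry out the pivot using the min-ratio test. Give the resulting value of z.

Ratio test on column x_4 — row 1: entry 0 ≤ 0; row 2: entry 0 ≤ 0; row 3: (34/15)/1 = 34/15. Minimum is 34/15 at row 3 (x_3 leaves); pivot element 1.
Pivot on row 3; the obj-row RHS becomes 434/15 − (-1)·(34/15) = 156/5.

156/5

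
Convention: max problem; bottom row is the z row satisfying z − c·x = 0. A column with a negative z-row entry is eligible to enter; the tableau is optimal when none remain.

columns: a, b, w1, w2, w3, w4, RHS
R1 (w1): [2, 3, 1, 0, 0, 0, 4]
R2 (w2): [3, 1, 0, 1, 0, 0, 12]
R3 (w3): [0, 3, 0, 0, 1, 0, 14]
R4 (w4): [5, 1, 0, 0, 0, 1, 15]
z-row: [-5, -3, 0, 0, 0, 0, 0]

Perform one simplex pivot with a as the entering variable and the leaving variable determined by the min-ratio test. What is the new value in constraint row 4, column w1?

-5/2

Ratio test on column a — row 1: 4/2 = 2; row 2: 12/3 = 4; row 3: entry 0 ≤ 0; row 4: 15/5 = 3. Minimum is 2 at row 1 (w1 leaves); pivot element 2.
Divide row 1 by 2; eliminate column a from the other rows.
Row 4 update in column w1: 0 − 5·(1/2) = -5/2.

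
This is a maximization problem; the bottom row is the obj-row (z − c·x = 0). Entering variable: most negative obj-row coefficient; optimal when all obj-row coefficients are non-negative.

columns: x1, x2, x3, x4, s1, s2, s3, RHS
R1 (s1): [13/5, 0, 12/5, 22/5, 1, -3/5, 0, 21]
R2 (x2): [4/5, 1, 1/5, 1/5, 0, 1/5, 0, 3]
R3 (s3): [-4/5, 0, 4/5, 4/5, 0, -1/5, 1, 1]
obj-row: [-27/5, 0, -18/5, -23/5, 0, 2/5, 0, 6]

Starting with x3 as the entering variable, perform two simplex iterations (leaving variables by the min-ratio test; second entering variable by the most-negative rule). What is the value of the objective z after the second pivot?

Ratio test on column x3 — row 1: 21/(12/5) = 35/4; row 2: 3/(1/5) = 15; row 3: 1/(4/5) = 5/4. Minimum is 5/4 at row 3 (s3 leaves); pivot element 4/5.
Pivot on row 3; the obj-row RHS becomes 6 − (-18/5)·(5/4) = 21/2.
Next entering variable (most negative obj-row entry -9): x1.
Ratio test on column x1 — row 1: 18/5 = 18/5; row 2: (11/4)/1 = 11/4; row 3: entry -1 ≤ 0. Minimum is 11/4 at row 2 (x2 leaves); pivot element 1.
After the second pivot the obj-row RHS is 21/2 − (-9)·(11/4) = 141/4.

141/4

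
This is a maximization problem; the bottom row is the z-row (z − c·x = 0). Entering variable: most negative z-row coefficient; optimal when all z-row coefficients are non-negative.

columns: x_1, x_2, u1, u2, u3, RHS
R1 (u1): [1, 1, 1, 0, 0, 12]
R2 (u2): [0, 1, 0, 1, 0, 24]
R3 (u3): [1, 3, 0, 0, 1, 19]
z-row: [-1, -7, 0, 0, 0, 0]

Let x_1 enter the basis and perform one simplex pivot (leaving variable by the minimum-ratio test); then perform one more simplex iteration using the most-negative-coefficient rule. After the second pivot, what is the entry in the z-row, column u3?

3

Ratio test on column x_1 — row 1: 12/1 = 12; row 2: entry 0 ≤ 0; row 3: 19/1 = 19. Minimum is 12 at row 1 (u1 leaves); pivot element 1.
Divide row 1 by 1; eliminate column x_1 from the other rows.
Second iteration: most negative z-row entry is -6 in column x_2, so x_2 enters.
Ratio test on column x_2 — row 1: 12/1 = 12; row 2: 24/1 = 24; row 3: 7/2 = 7/2. Minimum is 7/2 at row 3 (u3 leaves); pivot element 2.
Divide row 3 by 2; eliminate column x_2 from the other rows.
After both pivots, the entry at the z-row, column u3 is 3.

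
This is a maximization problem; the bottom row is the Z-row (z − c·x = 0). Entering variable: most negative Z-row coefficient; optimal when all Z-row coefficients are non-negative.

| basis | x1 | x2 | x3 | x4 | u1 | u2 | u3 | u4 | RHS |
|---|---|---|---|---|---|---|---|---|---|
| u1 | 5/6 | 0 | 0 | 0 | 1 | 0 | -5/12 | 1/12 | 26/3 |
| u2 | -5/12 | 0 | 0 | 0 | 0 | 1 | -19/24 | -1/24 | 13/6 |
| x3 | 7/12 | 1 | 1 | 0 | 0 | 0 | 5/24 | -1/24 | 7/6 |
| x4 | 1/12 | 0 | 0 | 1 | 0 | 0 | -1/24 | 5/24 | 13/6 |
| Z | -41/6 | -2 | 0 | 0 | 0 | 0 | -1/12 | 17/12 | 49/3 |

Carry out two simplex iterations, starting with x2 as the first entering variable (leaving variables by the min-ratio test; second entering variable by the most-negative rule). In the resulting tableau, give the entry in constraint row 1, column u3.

-5/7

Ratio test on column x2 — row 1: entry 0 ≤ 0; row 2: entry 0 ≤ 0; row 3: (7/6)/1 = 7/6; row 4: entry 0 ≤ 0. Minimum is 7/6 at row 3 (x3 leaves); pivot element 1.
Divide row 3 by 1; eliminate column x2 from the other rows.
Second iteration: most negative Z-row entry is -17/3 in column x1, so x1 enters.
Ratio test on column x1 — row 1: (26/3)/(5/6) = 52/5; row 2: entry -5/12 ≤ 0; row 3: (7/6)/(7/12) = 2; row 4: (13/6)/(1/12) = 26. Minimum is 2 at row 3 (x2 leaves); pivot element 7/12.
Divide row 3 by 7/12; eliminate column x1 from the other rows.
After both pivots, the entry at constraint row 1, column u3 is -5/7.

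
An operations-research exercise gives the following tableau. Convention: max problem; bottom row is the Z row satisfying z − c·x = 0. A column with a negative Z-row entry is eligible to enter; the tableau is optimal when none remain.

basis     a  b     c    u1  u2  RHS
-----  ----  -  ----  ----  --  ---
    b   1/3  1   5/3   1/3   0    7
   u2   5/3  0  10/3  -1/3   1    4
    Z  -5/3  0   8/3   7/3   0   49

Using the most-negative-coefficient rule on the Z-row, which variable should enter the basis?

Negative Z-row entries: a: -5/3.
The most negative is -5/3 in column a, so a enters.

a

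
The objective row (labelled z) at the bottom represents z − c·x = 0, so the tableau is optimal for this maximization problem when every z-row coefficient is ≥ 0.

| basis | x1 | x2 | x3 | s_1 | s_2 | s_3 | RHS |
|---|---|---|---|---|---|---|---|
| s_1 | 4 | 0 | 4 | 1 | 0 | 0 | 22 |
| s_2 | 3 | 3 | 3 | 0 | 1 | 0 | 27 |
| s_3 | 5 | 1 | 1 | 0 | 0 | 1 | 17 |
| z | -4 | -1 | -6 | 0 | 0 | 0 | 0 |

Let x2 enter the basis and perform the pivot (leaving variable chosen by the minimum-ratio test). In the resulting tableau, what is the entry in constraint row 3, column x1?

4

Ratio test on column x2 — row 1: entry 0 ≤ 0; row 2: 27/3 = 9; row 3: 17/1 = 17. Minimum is 9 at row 2 (s_2 leaves); pivot element 3.
Divide row 2 by 3; eliminate column x2 from the other rows.
Row 3 update in column x1: 5 − 1·1 = 4.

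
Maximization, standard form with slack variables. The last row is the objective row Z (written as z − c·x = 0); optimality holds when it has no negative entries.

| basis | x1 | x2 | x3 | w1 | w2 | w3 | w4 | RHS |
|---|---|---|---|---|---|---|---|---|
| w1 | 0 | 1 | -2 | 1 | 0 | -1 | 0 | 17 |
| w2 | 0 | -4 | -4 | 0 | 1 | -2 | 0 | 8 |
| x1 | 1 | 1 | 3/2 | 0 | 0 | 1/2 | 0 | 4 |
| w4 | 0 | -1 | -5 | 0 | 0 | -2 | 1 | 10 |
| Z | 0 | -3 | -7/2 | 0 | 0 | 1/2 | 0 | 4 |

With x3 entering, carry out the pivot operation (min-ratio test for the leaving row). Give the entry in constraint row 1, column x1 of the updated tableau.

4/3

Ratio test on column x3 — row 1: entry -2 ≤ 0; row 2: entry -4 ≤ 0; row 3: 4/(3/2) = 8/3; row 4: entry -5 ≤ 0. Minimum is 8/3 at row 3 (x1 leaves); pivot element 3/2.
Divide row 3 by 3/2; eliminate column x3 from the other rows.
Row 1 update in column x1: 0 − (-2)·(2/3) = 4/3.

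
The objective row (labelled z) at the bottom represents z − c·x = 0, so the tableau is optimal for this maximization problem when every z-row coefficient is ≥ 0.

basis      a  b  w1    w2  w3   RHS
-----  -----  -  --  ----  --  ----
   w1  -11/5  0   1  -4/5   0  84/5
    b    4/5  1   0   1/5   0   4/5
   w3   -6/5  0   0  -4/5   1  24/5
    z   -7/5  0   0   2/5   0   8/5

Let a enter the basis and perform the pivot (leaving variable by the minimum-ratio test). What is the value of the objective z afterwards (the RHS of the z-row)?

3

Ratio test on column a — row 1: entry -11/5 ≤ 0; row 2: (4/5)/(4/5) = 1; row 3: entry -6/5 ≤ 0. Minimum is 1 at row 2 (b leaves); pivot element 4/5.
Pivot on row 2; the z-row RHS becomes 8/5 − (-7/5)·1 = 3.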